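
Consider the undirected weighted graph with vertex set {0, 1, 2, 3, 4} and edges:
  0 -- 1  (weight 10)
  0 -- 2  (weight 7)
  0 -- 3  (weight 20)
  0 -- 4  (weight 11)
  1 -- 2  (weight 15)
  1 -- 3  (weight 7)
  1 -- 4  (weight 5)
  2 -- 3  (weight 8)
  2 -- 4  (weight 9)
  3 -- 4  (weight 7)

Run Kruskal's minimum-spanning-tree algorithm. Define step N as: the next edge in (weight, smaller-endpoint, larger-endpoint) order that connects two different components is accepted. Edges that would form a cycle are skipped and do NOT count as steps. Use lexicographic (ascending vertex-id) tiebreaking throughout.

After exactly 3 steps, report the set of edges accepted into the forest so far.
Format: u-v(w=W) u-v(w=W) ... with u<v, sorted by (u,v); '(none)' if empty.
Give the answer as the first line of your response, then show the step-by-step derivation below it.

0-2(w=7) 1-3(w=7) 1-4(w=5)

step 1: add edge 1-4 (w=5); MST = {1-4(w=5)}
step 2: add edge 0-2 (w=7); MST = {0-2(w=7) 1-4(w=5)}
step 3: add edge 1-3 (w=7); MST = {0-2(w=7) 1-3(w=7) 1-4(w=5)}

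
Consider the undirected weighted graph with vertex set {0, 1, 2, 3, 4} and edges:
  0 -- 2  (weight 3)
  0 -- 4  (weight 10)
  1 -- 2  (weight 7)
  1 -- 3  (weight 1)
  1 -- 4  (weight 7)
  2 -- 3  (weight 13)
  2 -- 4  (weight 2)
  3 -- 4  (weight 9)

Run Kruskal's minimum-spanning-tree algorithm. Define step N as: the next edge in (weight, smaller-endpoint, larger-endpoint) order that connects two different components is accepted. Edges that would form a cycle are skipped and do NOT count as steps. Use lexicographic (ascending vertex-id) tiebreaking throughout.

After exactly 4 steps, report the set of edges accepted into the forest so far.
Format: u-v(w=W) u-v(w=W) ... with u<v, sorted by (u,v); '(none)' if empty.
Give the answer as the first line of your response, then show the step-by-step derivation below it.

0-2(w=3) 1-2(w=7) 1-3(w=1) 2-4(w=2)

step 1: add edge 1-3 (w=1); MST = {1-3(w=1)}
step 2: add edge 2-4 (w=2); MST = {1-3(w=1) 2-4(w=2)}
step 3: add edge 0-2 (w=3); MST = {0-2(w=3) 1-3(w=1) 2-4(w=2)}
step 4: add edge 1-2 (w=7); MST = {0-2(w=3) 1-2(w=7) 1-3(w=1) 2-4(w=2)}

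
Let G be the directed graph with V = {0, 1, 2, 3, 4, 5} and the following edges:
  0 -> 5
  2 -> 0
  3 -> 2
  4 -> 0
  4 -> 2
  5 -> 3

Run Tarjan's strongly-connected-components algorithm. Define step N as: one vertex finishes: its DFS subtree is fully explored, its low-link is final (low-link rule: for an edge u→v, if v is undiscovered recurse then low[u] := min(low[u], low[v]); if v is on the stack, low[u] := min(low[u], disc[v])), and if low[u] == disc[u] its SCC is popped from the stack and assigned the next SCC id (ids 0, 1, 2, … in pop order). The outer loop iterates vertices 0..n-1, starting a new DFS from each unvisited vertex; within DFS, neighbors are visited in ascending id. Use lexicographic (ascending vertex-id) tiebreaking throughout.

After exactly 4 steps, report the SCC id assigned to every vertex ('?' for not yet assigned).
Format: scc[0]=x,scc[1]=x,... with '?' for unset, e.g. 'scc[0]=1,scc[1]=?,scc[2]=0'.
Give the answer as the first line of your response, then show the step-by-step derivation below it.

scc[0]=0,scc[1]=?,scc[2]=0,scc[3]=0,scc[4]=?,scc[5]=0

step 1: low=(low[0]=0,low[1]=?,low[2]=0,low[3]=2,low[4]=?,low[5]=1); scc=(scc[0]=?,scc[1]=?,scc[2]=?,scc[3]=?,scc[4]=?,scc[5]=?)
step 2: low=(low[0]=0,low[1]=?,low[2]=0,low[3]=0,low[4]=?,low[5]=1); scc=(scc[0]=?,scc[1]=?,scc[2]=?,scc[3]=?,scc[4]=?,scc[5]=?)
step 3: low=(low[0]=0,low[1]=?,low[2]=0,low[3]=0,low[4]=?,low[5]=0); scc=(scc[0]=?,scc[1]=?,scc[2]=?,scc[3]=?,scc[4]=?,scc[5]=?)
step 4: low=(low[0]=0,low[1]=?,low[2]=0,low[3]=0,low[4]=?,low[5]=0); scc=(scc[0]=0,scc[1]=?,scc[2]=0,scc[3]=0,scc[4]=?,scc[5]=0)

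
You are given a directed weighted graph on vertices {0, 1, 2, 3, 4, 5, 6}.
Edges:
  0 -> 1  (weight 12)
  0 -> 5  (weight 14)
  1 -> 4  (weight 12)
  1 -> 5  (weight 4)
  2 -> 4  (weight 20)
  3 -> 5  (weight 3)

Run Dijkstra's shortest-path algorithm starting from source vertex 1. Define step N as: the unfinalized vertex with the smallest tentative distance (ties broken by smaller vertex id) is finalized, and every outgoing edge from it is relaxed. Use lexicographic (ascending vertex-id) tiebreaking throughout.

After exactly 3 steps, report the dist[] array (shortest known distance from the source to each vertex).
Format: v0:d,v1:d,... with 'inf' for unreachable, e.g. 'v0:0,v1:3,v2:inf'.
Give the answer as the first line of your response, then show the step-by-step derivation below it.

v0:inf,v1:0,v2:inf,v3:inf,v4:12,v5:4,v6:inf

step 1: dist = v0:inf,v1:0,v2:inf,v3:inf,v4:12,v5:4,v6:inf
step 2: dist = v0:inf,v1:0,v2:inf,v3:inf,v4:12,v5:4,v6:inf
step 3: dist = v0:inf,v1:0,v2:inf,v3:inf,v4:12,v5:4,v6:inf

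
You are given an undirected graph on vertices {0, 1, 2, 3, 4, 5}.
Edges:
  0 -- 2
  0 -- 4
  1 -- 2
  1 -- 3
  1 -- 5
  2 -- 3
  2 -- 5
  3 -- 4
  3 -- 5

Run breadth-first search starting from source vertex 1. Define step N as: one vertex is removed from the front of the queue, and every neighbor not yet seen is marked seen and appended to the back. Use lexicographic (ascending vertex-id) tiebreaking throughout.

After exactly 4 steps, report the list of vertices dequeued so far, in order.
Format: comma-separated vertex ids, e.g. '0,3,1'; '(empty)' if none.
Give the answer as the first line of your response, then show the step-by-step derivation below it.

1,2,3,5

step 1: dequeue 1; queue=[2,3,5]; order=1
step 2: dequeue 2; queue=[3,5,0]; order=1,2
step 3: dequeue 3; queue=[5,0,4]; order=1,2,3
step 4: dequeue 5; queue=[0,4]; order=1,2,3,5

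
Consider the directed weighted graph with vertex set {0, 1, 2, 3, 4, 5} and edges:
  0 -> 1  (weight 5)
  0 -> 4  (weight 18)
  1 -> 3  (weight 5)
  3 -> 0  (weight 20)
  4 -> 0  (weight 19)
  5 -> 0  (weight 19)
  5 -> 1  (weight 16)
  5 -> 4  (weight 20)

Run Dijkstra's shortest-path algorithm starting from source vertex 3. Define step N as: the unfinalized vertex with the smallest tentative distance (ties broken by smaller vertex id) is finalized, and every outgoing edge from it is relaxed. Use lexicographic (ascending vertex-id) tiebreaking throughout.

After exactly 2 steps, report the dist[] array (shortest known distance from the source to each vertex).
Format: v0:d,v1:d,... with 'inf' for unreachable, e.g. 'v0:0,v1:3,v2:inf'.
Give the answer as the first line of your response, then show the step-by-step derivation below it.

v0:20,v1:25,v2:inf,v3:0,v4:38,v5:inf

step 1: dist = v0:20,v1:inf,v2:inf,v3:0,v4:inf,v5:inf
step 2: dist = v0:20,v1:25,v2:inf,v3:0,v4:38,v5:inf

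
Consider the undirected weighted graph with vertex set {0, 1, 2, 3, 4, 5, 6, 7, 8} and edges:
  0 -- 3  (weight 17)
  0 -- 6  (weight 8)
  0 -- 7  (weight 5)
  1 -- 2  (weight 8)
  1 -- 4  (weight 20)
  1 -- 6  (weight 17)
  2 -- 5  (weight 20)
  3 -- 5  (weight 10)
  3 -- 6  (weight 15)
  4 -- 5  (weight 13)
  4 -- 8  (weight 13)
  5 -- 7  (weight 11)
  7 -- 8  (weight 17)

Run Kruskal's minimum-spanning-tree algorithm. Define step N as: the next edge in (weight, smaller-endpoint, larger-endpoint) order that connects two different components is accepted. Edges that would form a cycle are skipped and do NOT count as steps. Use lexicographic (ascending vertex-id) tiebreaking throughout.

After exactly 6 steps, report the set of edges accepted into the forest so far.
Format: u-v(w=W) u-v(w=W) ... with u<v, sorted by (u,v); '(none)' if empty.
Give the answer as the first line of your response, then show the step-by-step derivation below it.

0-6(w=8) 0-7(w=5) 1-2(w=8) 3-5(w=10) 4-5(w=13) 5-7(w=11)

step 1: add edge 0-7 (w=5); MST = {0-7(w=5)}
step 2: add edge 0-6 (w=8); MST = {0-6(w=8) 0-7(w=5)}
step 3: add edge 1-2 (w=8); MST = {0-6(w=8) 0-7(w=5) 1-2(w=8)}
step 4: add edge 3-5 (w=10); MST = {0-6(w=8) 0-7(w=5) 1-2(w=8) 3-5(w=10)}
step 5: add edge 5-7 (w=11); MST = {0-6(w=8) 0-7(w=5) 1-2(w=8) 3-5(w=10) 5-7(w=11)}
step 6: add edge 4-5 (w=13); MST = {0-6(w=8) 0-7(w=5) 1-2(w=8) 3-5(w=10) 4-5(w=13) 5-7(w=11)}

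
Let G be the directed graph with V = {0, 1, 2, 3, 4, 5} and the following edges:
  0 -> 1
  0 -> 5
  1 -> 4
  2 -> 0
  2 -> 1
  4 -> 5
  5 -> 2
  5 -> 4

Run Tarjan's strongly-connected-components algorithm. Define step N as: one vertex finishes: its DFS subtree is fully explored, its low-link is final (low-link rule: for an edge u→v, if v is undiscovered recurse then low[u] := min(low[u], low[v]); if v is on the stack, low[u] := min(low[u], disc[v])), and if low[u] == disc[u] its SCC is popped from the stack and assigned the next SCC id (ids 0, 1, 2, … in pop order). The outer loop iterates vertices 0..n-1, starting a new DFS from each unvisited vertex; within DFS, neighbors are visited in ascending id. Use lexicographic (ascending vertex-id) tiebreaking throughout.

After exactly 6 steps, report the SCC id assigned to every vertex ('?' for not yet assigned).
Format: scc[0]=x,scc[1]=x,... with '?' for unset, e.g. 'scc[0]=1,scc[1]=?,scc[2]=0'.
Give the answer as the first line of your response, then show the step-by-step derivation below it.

scc[0]=0,scc[1]=0,scc[2]=0,scc[3]=1,scc[4]=0,scc[5]=0

step 1: low=(low[0]=0,low[1]=1,low[2]=0,low[3]=?,low[4]=2,low[5]=3); scc=(scc[0]=?,scc[1]=?,scc[2]=?,scc[3]=?,scc[4]=?,scc[5]=?)
step 2: low=(low[0]=0,low[1]=1,low[2]=0,low[3]=?,low[4]=2,low[5]=0); scc=(scc[0]=?,scc[1]=?,scc[2]=?,scc[3]=?,scc[4]=?,scc[5]=?)
step 3: low=(low[0]=0,low[1]=1,low[2]=0,low[3]=?,low[4]=0,low[5]=0); scc=(scc[0]=?,scc[1]=?,scc[2]=?,scc[3]=?,scc[4]=?,scc[5]=?)
step 4: low=(low[0]=0,low[1]=0,low[2]=0,low[3]=?,low[4]=0,low[5]=0); scc=(scc[0]=?,scc[1]=?,scc[2]=?,scc[3]=?,scc[4]=?,scc[5]=?)
step 5: low=(low[0]=0,low[1]=0,low[2]=0,low[3]=?,low[4]=0,low[5]=0); scc=(scc[0]=0,scc[1]=0,scc[2]=0,scc[3]=?,scc[4]=0,scc[5]=0)
step 6: low=(low[0]=0,low[1]=0,low[2]=0,low[3]=5,low[4]=0,low[5]=0); scc=(scc[0]=0,scc[1]=0,scc[2]=0,scc[3]=1,scc[4]=0,scc[5]=0)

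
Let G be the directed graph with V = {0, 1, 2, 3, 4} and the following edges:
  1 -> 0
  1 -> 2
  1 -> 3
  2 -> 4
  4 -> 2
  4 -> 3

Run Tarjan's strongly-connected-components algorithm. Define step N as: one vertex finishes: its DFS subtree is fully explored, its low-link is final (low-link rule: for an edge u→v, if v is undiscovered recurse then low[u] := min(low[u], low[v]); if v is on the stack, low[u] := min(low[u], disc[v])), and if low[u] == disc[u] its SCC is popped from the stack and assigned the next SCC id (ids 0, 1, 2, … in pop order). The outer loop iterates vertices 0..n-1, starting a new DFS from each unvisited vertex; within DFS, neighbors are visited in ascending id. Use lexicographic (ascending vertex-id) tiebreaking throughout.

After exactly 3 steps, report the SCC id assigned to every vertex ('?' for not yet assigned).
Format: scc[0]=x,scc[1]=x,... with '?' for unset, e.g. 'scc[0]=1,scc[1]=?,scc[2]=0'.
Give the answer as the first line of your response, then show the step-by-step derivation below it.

scc[0]=0,scc[1]=?,scc[2]=?,scc[3]=1,scc[4]=?

step 1: low=(low[0]=0,low[1]=?,low[2]=?,low[3]=?,low[4]=?); scc=(scc[0]=0,scc[1]=?,scc[2]=?,scc[3]=?,scc[4]=?)
step 2: low=(low[0]=0,low[1]=1,low[2]=2,low[3]=4,low[4]=2); scc=(scc[0]=0,scc[1]=?,scc[2]=?,scc[3]=1,scc[4]=?)
step 3: low=(low[0]=0,low[1]=1,low[2]=2,low[3]=4,low[4]=2); scc=(scc[0]=0,scc[1]=?,scc[2]=?,scc[3]=1,scc[4]=?)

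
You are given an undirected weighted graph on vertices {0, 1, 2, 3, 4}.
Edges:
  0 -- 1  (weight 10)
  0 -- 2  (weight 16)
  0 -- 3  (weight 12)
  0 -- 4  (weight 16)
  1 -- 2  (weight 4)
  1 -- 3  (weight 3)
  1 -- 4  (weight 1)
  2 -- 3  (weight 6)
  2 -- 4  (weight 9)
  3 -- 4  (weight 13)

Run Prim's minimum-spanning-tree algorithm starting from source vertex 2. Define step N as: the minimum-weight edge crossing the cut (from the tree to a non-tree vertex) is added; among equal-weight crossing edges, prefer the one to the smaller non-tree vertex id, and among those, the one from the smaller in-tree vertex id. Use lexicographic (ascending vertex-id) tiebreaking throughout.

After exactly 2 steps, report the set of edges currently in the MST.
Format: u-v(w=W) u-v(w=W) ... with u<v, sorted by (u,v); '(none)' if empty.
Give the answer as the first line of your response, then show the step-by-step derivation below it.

1-2(w=4) 1-4(w=1)

step 1: add edge 1-2 (w=4); MST = {1-2(w=4)}
step 2: add edge 1-4 (w=1); MST = {1-2(w=4) 1-4(w=1)}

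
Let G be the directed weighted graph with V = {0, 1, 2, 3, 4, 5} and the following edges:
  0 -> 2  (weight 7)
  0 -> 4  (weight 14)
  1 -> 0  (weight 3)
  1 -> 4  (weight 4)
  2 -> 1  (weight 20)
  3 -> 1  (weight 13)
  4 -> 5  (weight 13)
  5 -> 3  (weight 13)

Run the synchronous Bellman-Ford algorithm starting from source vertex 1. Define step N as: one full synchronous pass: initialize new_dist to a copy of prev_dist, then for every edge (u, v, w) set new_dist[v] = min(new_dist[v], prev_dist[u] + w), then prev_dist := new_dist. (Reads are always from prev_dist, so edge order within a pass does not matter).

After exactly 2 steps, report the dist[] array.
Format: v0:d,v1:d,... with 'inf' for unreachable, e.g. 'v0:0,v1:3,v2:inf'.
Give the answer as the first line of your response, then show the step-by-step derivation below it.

v0:3,v1:0,v2:10,v3:inf,v4:4,v5:17

step 1: dist = v0:3,v1:0,v2:inf,v3:inf,v4:4,v5:inf
step 2: dist = v0:3,v1:0,v2:10,v3:inf,v4:4,v5:17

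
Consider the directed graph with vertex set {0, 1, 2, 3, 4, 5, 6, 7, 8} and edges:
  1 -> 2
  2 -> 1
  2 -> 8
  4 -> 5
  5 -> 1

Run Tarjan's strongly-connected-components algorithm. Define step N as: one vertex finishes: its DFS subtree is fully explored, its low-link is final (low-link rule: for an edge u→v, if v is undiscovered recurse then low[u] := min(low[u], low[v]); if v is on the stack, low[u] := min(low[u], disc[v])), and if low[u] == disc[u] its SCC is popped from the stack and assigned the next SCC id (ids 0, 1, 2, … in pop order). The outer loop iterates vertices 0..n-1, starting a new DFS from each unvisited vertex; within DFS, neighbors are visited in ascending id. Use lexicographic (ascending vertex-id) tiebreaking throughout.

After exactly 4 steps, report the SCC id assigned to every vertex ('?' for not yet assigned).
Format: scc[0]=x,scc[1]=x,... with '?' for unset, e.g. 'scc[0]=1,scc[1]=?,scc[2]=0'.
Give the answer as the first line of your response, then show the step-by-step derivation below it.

scc[0]=0,scc[1]=2,scc[2]=2,scc[3]=?,scc[4]=?,scc[5]=?,scc[6]=?,scc[7]=?,scc[8]=1

step 1: low=(low[0]=0,low[1]=?,low[2]=?,low[3]=?,low[4]=?,low[5]=?,low[6]=?,low[7]=?,low[8]=?); scc=(scc[0]=0,scc[1]=?,scc[2]=?,scc[3]=?,scc[4]=?,scc[5]=?,scc[6]=?,scc[7]=?,scc[8]=?)
step 2: low=(low[0]=0,low[1]=1,low[2]=1,low[3]=?,low[4]=?,low[5]=?,low[6]=?,low[7]=?,low[8]=3); scc=(scc[0]=0,scc[1]=?,scc[2]=?,scc[3]=?,scc[4]=?,scc[5]=?,scc[6]=?,scc[7]=?,scc[8]=1)
step 3: low=(low[0]=0,low[1]=1,low[2]=1,low[3]=?,low[4]=?,low[5]=?,low[6]=?,low[7]=?,low[8]=3); scc=(scc[0]=0,scc[1]=?,scc[2]=?,scc[3]=?,scc[4]=?,scc[5]=?,scc[6]=?,scc[7]=?,scc[8]=1)
step 4: low=(low[0]=0,low[1]=1,low[2]=1,low[3]=?,low[4]=?,low[5]=?,low[6]=?,low[7]=?,low[8]=3); scc=(scc[0]=0,scc[1]=2,scc[2]=2,scc[3]=?,scc[4]=?,scc[5]=?,scc[6]=?,scc[7]=?,scc[8]=1)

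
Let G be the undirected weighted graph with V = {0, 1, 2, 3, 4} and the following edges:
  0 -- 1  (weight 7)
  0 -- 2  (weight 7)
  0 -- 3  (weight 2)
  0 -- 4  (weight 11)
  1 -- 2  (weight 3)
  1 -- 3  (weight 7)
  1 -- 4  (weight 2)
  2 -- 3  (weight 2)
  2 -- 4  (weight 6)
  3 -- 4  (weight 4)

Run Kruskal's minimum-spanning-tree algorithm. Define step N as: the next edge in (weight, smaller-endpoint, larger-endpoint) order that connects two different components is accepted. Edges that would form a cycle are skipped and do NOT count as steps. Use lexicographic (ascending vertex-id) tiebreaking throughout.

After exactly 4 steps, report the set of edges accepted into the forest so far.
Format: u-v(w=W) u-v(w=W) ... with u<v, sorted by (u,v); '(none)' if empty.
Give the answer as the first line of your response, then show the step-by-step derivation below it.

0-3(w=2) 1-2(w=3) 1-4(w=2) 2-3(w=2)

step 1: add edge 0-3 (w=2); MST = {0-3(w=2)}
step 2: add edge 1-4 (w=2); MST = {0-3(w=2) 1-4(w=2)}
step 3: add edge 2-3 (w=2); MST = {0-3(w=2) 1-4(w=2) 2-3(w=2)}
step 4: add edge 1-2 (w=3); MST = {0-3(w=2) 1-2(w=3) 1-4(w=2) 2-3(w=2)}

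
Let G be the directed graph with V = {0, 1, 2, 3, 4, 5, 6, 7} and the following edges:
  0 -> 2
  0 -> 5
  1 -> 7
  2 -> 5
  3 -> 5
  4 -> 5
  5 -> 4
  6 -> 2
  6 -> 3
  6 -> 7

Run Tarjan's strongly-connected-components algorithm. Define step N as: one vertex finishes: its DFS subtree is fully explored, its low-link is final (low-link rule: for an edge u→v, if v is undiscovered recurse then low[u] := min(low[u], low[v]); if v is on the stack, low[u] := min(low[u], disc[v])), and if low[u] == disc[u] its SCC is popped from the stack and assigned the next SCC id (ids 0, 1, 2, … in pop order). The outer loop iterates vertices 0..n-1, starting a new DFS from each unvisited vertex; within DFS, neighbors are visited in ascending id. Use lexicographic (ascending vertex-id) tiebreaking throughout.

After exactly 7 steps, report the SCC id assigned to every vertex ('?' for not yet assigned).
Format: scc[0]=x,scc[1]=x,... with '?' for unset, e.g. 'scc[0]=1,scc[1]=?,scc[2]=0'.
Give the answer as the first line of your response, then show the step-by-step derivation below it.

scc[0]=2,scc[1]=4,scc[2]=1,scc[3]=5,scc[4]=0,scc[5]=0,scc[6]=?,scc[7]=3

step 1: low=(low[0]=0,low[1]=?,low[2]=1,low[3]=?,low[4]=2,low[5]=2,low[6]=?,low[7]=?); scc=(scc[0]=?,scc[1]=?,scc[2]=?,scc[3]=?,scc[4]=?,scc[5]=?,scc[6]=?,scc[7]=?)
step 2: low=(low[0]=0,low[1]=?,low[2]=1,low[3]=?,low[4]=2,low[5]=2,low[6]=?,low[7]=?); scc=(scc[0]=?,scc[1]=?,scc[2]=?,scc[3]=?,scc[4]=0,scc[5]=0,scc[6]=?,scc[7]=?)
step 3: low=(low[0]=0,low[1]=?,low[2]=1,low[3]=?,low[4]=2,low[5]=2,low[6]=?,low[7]=?); scc=(scc[0]=?,scc[1]=?,scc[2]=1,scc[3]=?,scc[4]=0,scc[5]=0,scc[6]=?,scc[7]=?)
step 4: low=(low[0]=0,low[1]=?,low[2]=1,low[3]=?,low[4]=2,low[5]=2,low[6]=?,low[7]=?); scc=(scc[0]=2,scc[1]=?,scc[2]=1,scc[3]=?,scc[4]=0,scc[5]=0,scc[6]=?,scc[7]=?)
step 5: low=(low[0]=0,low[1]=4,low[2]=1,low[3]=?,low[4]=2,low[5]=2,low[6]=?,low[7]=5); scc=(scc[0]=2,scc[1]=?,scc[2]=1,scc[3]=?,scc[4]=0,scc[5]=0,scc[6]=?,scc[7]=3)
step 6: low=(low[0]=0,low[1]=4,low[2]=1,low[3]=?,low[4]=2,low[5]=2,low[6]=?,low[7]=5); scc=(scc[0]=2,scc[1]=4,scc[2]=1,scc[3]=?,scc[4]=0,scc[5]=0,scc[6]=?,scc[7]=3)
step 7: low=(low[0]=0,low[1]=4,low[2]=1,low[3]=6,low[4]=2,low[5]=2,low[6]=?,low[7]=5); scc=(scc[0]=2,scc[1]=4,scc[2]=1,scc[3]=5,scc[4]=0,scc[5]=0,scc[6]=?,scc[7]=3)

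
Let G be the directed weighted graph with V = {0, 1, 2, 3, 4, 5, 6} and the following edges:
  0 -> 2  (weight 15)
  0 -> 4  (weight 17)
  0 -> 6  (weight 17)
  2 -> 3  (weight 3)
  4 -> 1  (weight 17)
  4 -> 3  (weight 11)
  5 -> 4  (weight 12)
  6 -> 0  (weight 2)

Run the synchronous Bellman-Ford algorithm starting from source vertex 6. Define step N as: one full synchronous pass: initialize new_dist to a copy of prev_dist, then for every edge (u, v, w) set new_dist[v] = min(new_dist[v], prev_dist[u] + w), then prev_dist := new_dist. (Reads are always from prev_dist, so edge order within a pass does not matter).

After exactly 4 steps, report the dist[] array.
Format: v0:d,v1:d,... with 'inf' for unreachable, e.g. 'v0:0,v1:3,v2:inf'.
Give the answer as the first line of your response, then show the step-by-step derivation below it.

v0:2,v1:36,v2:17,v3:20,v4:19,v5:inf,v6:0

step 1: dist = v0:2,v1:inf,v2:inf,v3:inf,v4:inf,v5:inf,v6:0
step 2: dist = v0:2,v1:inf,v2:17,v3:inf,v4:19,v5:inf,v6:0
step 3: dist = v0:2,v1:36,v2:17,v3:20,v4:19,v5:inf,v6:0
step 4: dist = v0:2,v1:36,v2:17,v3:20,v4:19,v5:inf,v6:0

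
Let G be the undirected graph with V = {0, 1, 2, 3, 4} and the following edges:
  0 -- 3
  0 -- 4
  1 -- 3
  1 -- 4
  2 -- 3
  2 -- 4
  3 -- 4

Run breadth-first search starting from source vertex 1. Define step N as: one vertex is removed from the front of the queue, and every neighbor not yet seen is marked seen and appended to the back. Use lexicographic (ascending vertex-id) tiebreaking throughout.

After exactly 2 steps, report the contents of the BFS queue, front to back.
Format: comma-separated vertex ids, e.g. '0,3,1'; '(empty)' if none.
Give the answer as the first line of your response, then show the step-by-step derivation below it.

4,0,2

step 1: dequeue 1; queue=[3,4]; order=1
step 2: dequeue 3; queue=[4,0,2]; order=1,3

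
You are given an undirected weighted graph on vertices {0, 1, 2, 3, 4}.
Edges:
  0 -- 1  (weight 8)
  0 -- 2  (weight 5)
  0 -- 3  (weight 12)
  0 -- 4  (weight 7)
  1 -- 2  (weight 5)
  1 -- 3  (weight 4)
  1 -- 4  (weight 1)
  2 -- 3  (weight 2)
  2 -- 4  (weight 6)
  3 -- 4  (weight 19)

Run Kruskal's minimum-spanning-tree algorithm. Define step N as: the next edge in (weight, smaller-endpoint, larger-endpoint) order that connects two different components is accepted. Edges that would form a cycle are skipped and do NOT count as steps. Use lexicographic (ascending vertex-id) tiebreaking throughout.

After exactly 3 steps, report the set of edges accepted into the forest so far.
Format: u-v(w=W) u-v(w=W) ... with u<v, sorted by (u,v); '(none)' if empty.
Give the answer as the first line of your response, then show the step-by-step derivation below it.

1-3(w=4) 1-4(w=1) 2-3(w=2)

step 1: add edge 1-4 (w=1); MST = {1-4(w=1)}
step 2: add edge 2-3 (w=2); MST = {1-4(w=1) 2-3(w=2)}
step 3: add edge 1-3 (w=4); MST = {1-3(w=4) 1-4(w=1) 2-3(w=2)}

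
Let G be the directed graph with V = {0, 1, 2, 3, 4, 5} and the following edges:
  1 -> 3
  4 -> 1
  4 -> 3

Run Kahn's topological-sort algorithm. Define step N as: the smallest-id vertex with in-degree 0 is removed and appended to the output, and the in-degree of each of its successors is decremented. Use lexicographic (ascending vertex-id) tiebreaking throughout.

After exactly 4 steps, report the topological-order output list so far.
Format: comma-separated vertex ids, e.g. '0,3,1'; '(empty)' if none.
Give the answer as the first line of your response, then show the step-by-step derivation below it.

0,2,4,1

step 1: output 0; order=[0]; indeg=(0,1,0,2,0,0)
step 2: output 2; order=[0,2]; indeg=(0,1,0,2,0,0)
step 3: output 4; order=[0,2,4]; indeg=(0,0,0,1,0,0)
step 4: output 1; order=[0,2,4,1]; indeg=(0,0,0,0,0,0)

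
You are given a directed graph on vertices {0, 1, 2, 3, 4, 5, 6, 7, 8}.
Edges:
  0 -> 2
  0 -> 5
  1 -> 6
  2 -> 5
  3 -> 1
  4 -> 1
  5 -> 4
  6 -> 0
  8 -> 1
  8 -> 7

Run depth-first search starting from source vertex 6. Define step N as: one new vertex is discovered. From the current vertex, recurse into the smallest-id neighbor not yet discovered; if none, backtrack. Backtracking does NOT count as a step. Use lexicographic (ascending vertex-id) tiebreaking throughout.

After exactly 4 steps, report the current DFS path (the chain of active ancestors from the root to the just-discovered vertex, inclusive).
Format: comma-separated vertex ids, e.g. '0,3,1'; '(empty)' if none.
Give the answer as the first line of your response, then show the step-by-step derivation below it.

6,0,2,5

step 1: discover 6; path=6; order=6
step 2: discover 0; path=6>0; order=6,0
step 3: discover 2; path=6>0>2; order=6,0,2
step 4: discover 5; path=6>0>2>5; order=6,0,2,5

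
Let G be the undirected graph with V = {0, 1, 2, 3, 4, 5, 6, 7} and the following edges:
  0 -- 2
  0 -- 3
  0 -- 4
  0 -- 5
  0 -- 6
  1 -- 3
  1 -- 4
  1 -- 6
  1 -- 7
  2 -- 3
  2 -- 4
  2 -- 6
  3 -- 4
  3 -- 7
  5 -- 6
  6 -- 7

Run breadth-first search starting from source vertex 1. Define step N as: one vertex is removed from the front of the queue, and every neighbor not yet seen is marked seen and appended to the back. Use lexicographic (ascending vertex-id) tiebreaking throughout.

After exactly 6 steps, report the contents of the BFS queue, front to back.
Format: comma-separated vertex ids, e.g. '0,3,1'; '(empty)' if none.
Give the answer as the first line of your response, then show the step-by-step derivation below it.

2,5

step 1: dequeue 1; queue=[3,4,6,7]; order=1
step 2: dequeue 3; queue=[4,6,7,0,2]; order=1,3
step 3: dequeue 4; queue=[6,7,0,2]; order=1,3,4
step 4: dequeue 6; queue=[7,0,2,5]; order=1,3,4,6
step 5: dequeue 7; queue=[0,2,5]; order=1,3,4,6,7
step 6: dequeue 0; queue=[2,5]; order=1,3,4,6,7,0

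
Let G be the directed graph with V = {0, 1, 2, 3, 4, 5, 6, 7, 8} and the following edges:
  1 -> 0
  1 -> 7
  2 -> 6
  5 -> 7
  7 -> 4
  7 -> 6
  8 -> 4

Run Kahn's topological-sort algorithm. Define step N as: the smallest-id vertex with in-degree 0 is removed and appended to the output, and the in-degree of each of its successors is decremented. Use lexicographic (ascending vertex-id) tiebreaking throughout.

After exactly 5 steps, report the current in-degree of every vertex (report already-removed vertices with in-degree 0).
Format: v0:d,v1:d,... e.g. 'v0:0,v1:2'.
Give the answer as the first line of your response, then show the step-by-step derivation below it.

v0:0,v1:0,v2:0,v3:0,v4:2,v5:0,v6:1,v7:0,v8:0

step 1: output 1; order=[1]; indeg=(0,0,0,0,2,0,2,1,0)
step 2: output 0; order=[1,0]; indeg=(0,0,0,0,2,0,2,1,0)
step 3: output 2; order=[1,0,2]; indeg=(0,0,0,0,2,0,1,1,0)
step 4: output 3; order=[1,0,2,3]; indeg=(0,0,0,0,2,0,1,1,0)
step 5: output 5; order=[1,0,2,3,5]; indeg=(0,0,0,0,2,0,1,0,0)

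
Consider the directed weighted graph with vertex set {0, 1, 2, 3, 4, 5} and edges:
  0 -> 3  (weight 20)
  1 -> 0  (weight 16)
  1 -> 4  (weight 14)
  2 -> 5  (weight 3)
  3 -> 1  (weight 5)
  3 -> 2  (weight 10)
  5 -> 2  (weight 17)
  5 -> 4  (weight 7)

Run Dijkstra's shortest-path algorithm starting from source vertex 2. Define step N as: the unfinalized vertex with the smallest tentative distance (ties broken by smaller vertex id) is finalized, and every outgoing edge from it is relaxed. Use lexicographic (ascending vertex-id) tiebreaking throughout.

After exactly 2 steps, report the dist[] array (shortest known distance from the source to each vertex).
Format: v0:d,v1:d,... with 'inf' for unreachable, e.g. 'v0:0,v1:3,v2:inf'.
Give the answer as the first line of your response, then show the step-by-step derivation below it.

v0:inf,v1:inf,v2:0,v3:inf,v4:10,v5:3

step 1: dist = v0:inf,v1:inf,v2:0,v3:inf,v4:inf,v5:3
step 2: dist = v0:inf,v1:inf,v2:0,v3:inf,v4:10,v5:3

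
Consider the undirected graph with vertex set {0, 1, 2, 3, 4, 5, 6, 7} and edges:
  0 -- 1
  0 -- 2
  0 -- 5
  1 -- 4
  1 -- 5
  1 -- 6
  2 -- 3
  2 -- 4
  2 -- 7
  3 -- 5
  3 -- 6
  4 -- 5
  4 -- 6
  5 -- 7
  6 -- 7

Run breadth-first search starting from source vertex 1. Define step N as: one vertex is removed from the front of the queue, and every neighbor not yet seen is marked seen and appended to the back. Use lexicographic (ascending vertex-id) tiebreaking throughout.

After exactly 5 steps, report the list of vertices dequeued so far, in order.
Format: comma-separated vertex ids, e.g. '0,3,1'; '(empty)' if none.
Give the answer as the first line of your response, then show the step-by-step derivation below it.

1,0,4,5,6

step 1: dequeue 1; queue=[0,4,5,6]; order=1
step 2: dequeue 0; queue=[4,5,6,2]; order=1,0
step 3: dequeue 4; queue=[5,6,2]; order=1,0,4
step 4: dequeue 5; queue=[6,2,3,7]; order=1,0,4,5
step 5: dequeue 6; queue=[2,3,7]; order=1,0,4,5,6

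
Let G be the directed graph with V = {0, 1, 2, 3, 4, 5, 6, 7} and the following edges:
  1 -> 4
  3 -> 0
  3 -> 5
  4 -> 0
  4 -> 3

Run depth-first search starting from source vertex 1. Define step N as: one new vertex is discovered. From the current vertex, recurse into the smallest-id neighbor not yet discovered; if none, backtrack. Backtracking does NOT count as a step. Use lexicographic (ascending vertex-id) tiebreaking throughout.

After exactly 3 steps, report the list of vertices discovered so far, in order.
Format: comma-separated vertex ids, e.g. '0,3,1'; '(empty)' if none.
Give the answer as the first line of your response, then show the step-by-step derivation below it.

1,4,0

step 1: discover 1; path=1; order=1
step 2: discover 4; path=1>4; order=1,4
step 3: discover 0; path=1>4>0; order=1,4,0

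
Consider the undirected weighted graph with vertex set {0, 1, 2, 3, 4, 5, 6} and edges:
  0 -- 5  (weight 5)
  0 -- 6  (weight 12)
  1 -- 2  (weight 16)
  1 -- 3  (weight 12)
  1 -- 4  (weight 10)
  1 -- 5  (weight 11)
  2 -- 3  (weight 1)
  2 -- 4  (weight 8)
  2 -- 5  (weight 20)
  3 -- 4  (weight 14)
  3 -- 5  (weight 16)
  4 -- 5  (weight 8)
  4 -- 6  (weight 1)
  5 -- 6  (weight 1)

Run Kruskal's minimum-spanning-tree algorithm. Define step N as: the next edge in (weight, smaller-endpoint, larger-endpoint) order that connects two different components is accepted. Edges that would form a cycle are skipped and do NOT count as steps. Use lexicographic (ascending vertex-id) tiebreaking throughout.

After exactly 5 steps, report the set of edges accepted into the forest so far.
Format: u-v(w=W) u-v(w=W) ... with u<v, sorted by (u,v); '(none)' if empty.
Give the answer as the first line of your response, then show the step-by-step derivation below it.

0-5(w=5) 2-3(w=1) 2-4(w=8) 4-6(w=1) 5-6(w=1)

step 1: add edge 2-3 (w=1); MST = {2-3(w=1)}
step 2: add edge 4-6 (w=1); MST = {2-3(w=1) 4-6(w=1)}
step 3: add edge 5-6 (w=1); MST = {2-3(w=1) 4-6(w=1) 5-6(w=1)}
step 4: add edge 0-5 (w=5); MST = {0-5(w=5) 2-3(w=1) 4-6(w=1) 5-6(w=1)}
step 5: add edge 2-4 (w=8); MST = {0-5(w=5) 2-3(w=1) 2-4(w=8) 4-6(w=1) 5-6(w=1)}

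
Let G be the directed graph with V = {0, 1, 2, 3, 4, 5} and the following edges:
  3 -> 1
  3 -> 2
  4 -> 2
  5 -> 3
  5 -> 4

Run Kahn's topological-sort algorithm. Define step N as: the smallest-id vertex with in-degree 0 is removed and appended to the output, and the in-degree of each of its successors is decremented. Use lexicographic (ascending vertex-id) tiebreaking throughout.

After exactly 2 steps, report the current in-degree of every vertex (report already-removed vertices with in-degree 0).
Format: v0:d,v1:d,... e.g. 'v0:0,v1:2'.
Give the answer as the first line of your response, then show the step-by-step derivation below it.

v0:0,v1:1,v2:2,v3:0,v4:0,v5:0

step 1: output 0; order=[0]; indeg=(0,1,2,1,1,0)
step 2: output 5; order=[0,5]; indeg=(0,1,2,0,0,0)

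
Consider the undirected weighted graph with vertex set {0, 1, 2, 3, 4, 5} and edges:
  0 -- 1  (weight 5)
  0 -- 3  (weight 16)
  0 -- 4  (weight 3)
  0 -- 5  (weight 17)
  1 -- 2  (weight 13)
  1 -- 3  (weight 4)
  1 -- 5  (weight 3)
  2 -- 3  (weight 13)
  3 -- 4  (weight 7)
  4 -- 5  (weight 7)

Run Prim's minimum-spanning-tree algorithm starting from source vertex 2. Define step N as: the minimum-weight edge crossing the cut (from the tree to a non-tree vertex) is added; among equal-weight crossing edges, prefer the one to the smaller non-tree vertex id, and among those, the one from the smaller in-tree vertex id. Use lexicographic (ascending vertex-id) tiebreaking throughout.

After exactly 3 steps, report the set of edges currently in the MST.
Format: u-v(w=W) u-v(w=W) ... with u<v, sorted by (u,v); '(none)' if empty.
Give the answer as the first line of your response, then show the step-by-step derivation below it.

1-2(w=13) 1-3(w=4) 1-5(w=3)

step 1: add edge 1-2 (w=13); MST = {1-2(w=13)}
step 2: add edge 1-5 (w=3); MST = {1-2(w=13) 1-5(w=3)}
step 3: add edge 1-3 (w=4); MST = {1-2(w=13) 1-3(w=4) 1-5(w=3)}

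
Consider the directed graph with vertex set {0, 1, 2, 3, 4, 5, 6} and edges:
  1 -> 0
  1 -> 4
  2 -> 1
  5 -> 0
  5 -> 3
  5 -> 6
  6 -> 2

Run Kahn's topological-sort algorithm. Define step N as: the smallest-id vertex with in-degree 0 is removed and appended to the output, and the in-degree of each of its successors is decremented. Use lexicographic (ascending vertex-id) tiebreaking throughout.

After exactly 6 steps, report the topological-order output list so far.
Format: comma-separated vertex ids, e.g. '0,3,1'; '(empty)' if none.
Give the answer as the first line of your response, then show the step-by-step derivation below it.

5,3,6,2,1,0

step 1: output 5; order=[5]; indeg=(1,1,1,0,1,0,0)
step 2: output 3; order=[5,3]; indeg=(1,1,1,0,1,0,0)
step 3: output 6; order=[5,3,6]; indeg=(1,1,0,0,1,0,0)
step 4: output 2; order=[5,3,6,2]; indeg=(1,0,0,0,1,0,0)
step 5: output 1; order=[5,3,6,2,1]; indeg=(0,0,0,0,0,0,0)
step 6: output 0; order=[5,3,6,2,1,0]; indeg=(0,0,0,0,0,0,0)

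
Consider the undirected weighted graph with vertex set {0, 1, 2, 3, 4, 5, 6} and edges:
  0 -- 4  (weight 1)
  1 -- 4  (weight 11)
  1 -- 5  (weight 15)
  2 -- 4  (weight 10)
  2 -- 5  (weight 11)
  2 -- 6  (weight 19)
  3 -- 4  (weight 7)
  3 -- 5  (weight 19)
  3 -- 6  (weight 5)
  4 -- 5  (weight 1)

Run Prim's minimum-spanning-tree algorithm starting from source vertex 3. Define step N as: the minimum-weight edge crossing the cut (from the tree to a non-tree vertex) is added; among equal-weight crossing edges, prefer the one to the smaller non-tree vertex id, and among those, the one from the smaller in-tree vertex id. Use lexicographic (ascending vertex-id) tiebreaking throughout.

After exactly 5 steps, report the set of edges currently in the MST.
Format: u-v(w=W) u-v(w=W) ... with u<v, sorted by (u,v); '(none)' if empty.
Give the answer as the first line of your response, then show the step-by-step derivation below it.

0-4(w=1) 2-4(w=10) 3-4(w=7) 3-6(w=5) 4-5(w=1)

step 1: add edge 3-6 (w=5); MST = {3-6(w=5)}
step 2: add edge 3-4 (w=7); MST = {3-4(w=7) 3-6(w=5)}
step 3: add edge 0-4 (w=1); MST = {0-4(w=1) 3-4(w=7) 3-6(w=5)}
step 4: add edge 4-5 (w=1); MST = {0-4(w=1) 3-4(w=7) 3-6(w=5) 4-5(w=1)}
step 5: add edge 2-4 (w=10); MST = {0-4(w=1) 2-4(w=10) 3-4(w=7) 3-6(w=5) 4-5(w=1)}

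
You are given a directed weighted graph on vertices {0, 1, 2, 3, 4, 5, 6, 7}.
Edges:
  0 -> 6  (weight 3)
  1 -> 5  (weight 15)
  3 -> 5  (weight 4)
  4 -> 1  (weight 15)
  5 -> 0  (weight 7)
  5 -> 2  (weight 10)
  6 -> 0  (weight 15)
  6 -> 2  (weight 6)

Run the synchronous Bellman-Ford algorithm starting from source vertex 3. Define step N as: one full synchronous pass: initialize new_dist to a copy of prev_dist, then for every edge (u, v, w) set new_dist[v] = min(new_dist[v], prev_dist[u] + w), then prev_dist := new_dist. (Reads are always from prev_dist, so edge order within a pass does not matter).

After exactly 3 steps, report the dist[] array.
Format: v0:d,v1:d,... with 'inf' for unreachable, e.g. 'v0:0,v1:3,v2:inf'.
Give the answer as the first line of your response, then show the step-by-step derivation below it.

v0:11,v1:inf,v2:14,v3:0,v4:inf,v5:4,v6:14,v7:inf

step 1: dist = v0:inf,v1:inf,v2:inf,v3:0,v4:inf,v5:4,v6:inf,v7:inf
step 2: dist = v0:11,v1:inf,v2:14,v3:0,v4:inf,v5:4,v6:inf,v7:inf
step 3: dist = v0:11,v1:inf,v2:14,v3:0,v4:inf,v5:4,v6:14,v7:inf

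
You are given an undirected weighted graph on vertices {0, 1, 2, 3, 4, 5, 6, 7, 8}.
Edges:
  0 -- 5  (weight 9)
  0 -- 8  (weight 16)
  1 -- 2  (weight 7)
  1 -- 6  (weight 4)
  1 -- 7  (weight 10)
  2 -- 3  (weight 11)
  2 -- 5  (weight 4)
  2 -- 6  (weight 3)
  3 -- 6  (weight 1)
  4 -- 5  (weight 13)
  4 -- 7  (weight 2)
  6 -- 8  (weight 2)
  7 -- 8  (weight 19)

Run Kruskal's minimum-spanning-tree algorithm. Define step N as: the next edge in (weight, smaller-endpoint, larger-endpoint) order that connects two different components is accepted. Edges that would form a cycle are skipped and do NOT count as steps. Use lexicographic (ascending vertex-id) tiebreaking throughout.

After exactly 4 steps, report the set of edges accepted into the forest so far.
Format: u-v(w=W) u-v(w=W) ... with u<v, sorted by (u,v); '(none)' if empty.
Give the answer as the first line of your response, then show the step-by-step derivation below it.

2-6(w=3) 3-6(w=1) 4-7(w=2) 6-8(w=2)

step 1: add edge 3-6 (w=1); MST = {3-6(w=1)}
step 2: add edge 4-7 (w=2); MST = {3-6(w=1) 4-7(w=2)}
step 3: add edge 6-8 (w=2); MST = {3-6(w=1) 4-7(w=2) 6-8(w=2)}
step 4: add edge 2-6 (w=3); MST = {2-6(w=3) 3-6(w=1) 4-7(w=2) 6-8(w=2)}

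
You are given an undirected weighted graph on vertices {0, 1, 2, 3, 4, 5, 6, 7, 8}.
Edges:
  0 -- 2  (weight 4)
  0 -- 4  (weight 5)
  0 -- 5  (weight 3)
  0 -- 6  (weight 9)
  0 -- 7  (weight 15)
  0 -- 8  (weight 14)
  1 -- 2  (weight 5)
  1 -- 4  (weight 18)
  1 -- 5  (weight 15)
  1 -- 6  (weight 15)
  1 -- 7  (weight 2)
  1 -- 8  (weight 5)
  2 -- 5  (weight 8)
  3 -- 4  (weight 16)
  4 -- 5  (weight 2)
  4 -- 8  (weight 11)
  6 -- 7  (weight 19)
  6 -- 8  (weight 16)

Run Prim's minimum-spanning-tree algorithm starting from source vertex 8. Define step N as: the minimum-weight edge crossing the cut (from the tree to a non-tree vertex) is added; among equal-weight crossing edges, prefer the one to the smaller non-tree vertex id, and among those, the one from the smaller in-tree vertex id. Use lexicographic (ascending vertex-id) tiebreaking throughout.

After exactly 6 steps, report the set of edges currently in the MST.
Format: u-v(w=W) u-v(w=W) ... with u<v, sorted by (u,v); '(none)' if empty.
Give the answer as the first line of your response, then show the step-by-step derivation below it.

0-2(w=4) 0-5(w=3) 1-2(w=5) 1-7(w=2) 1-8(w=5) 4-5(w=2)

step 1: add edge 1-8 (w=5); MST = {1-8(w=5)}
step 2: add edge 1-7 (w=2); MST = {1-7(w=2) 1-8(w=5)}
step 3: add edge 1-2 (w=5); MST = {1-2(w=5) 1-7(w=2) 1-8(w=5)}
step 4: add edge 0-2 (w=4); MST = {0-2(w=4) 1-2(w=5) 1-7(w=2) 1-8(w=5)}
step 5: add edge 0-5 (w=3); MST = {0-2(w=4) 0-5(w=3) 1-2(w=5) 1-7(w=2) 1-8(w=5)}
step 6: add edge 4-5 (w=2); MST = {0-2(w=4) 0-5(w=3) 1-2(w=5) 1-7(w=2) 1-8(w=5) 4-5(w=2)}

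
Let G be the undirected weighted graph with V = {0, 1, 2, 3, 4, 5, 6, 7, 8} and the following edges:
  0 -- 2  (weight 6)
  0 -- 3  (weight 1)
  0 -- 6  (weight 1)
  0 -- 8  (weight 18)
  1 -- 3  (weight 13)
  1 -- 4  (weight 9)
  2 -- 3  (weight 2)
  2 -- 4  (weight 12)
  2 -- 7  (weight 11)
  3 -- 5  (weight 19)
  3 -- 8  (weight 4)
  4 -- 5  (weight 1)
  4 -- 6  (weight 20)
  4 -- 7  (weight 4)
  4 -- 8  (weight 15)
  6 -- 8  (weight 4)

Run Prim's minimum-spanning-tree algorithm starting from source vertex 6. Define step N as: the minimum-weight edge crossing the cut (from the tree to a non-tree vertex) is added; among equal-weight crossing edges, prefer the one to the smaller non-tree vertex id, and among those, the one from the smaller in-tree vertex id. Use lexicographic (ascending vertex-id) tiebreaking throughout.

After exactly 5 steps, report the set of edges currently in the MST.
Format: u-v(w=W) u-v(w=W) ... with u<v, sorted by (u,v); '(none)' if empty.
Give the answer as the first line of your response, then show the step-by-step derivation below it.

0-3(w=1) 0-6(w=1) 2-3(w=2) 2-7(w=11) 3-8(w=4)

step 1: add edge 0-6 (w=1); MST = {0-6(w=1)}
step 2: add edge 0-3 (w=1); MST = {0-3(w=1) 0-6(w=1)}
step 3: add edge 2-3 (w=2); MST = {0-3(w=1) 0-6(w=1) 2-3(w=2)}
step 4: add edge 3-8 (w=4); MST = {0-3(w=1) 0-6(w=1) 2-3(w=2) 3-8(w=4)}
step 5: add edge 2-7 (w=11); MST = {0-3(w=1) 0-6(w=1) 2-3(w=2) 2-7(w=11) 3-8(w=4)}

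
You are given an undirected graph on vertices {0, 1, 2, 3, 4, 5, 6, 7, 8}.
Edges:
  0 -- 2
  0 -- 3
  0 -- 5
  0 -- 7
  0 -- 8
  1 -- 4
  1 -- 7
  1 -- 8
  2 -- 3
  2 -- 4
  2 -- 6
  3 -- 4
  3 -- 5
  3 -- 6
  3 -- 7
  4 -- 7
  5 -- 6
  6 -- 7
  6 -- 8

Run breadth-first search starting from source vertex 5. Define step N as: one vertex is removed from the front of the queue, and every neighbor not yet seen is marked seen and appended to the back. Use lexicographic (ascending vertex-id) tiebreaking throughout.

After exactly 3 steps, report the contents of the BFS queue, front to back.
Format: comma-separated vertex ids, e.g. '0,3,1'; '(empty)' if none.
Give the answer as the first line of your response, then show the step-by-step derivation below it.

6,2,7,8,4

step 1: dequeue 5; queue=[0,3,6]; order=5
step 2: dequeue 0; queue=[3,6,2,7,8]; order=5,0
step 3: dequeue 3; queue=[6,2,7,8,4]; order=5,0,3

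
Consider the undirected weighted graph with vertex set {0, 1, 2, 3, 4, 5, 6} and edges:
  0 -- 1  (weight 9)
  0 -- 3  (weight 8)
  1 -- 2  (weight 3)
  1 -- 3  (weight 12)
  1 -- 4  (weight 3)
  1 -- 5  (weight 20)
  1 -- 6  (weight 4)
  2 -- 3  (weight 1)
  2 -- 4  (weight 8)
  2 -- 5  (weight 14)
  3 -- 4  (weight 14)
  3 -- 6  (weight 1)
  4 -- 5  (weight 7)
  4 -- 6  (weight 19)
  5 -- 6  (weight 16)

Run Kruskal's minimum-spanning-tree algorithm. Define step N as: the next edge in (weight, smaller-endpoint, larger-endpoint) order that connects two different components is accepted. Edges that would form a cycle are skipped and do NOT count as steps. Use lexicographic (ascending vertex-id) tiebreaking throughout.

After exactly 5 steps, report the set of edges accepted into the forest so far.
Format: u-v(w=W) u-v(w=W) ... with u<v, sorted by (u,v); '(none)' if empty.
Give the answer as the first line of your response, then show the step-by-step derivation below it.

1-2(w=3) 1-4(w=3) 2-3(w=1) 3-6(w=1) 4-5(w=7)

step 1: add edge 2-3 (w=1); MST = {2-3(w=1)}
step 2: add edge 3-6 (w=1); MST = {2-3(w=1) 3-6(w=1)}
step 3: add edge 1-2 (w=3); MST = {1-2(w=3) 2-3(w=1) 3-6(w=1)}
step 4: add edge 1-4 (w=3); MST = {1-2(w=3) 1-4(w=3) 2-3(w=1) 3-6(w=1)}
step 5: add edge 4-5 (w=7); MST = {1-2(w=3) 1-4(w=3) 2-3(w=1) 3-6(w=1) 4-5(w=7)}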